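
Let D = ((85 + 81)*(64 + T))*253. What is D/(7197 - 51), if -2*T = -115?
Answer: 566973/794 ≈ 714.07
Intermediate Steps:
T = 115/2 (T = -½*(-115) = 115/2 ≈ 57.500)
D = 5102757 (D = ((85 + 81)*(64 + 115/2))*253 = (166*(243/2))*253 = 20169*253 = 5102757)
D/(7197 - 51) = 5102757/(7197 - 51) = 5102757/7146 = 5102757*(1/7146) = 566973/794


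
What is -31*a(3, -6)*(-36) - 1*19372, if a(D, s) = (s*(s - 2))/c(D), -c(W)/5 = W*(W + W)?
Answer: -99836/5 ≈ -19967.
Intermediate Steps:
c(W) = -10*W**2 (c(W) = -5*W*(W + W) = -5*W*2*W = -10*W**2)
a(D, s) = -s*(-2 + s)/(10*D**2) (a(D, s) = (s*(s - 2))/((-10*D**2)) = (s*(-2 + s))*(-1/(10*D**2)) = -s*(-2 + s)/(10*D**2))
-31*a(3, -6)*(-36) - 1*19372 = -31*(-6)*(2 - 1*(-6))/(10*3**2)*(-36) - 1*19372 = -31*(-6)*(2 + 6)/(10*9)*(-36) - 19372 = -31*(-6)*8/(10*9)*(-36) - 19372 = -31*(-8/15)*(-36) - 19372 = (248/15)*(-36) - 19372 = -2976/5 - 19372 = -99836/5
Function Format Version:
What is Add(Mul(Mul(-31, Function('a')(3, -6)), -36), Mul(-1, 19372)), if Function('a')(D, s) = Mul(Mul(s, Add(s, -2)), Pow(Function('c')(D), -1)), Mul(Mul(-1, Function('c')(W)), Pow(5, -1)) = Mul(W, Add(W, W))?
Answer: Rational(-99836, 5) ≈ -19967.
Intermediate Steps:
Function('c')(W) = Mul(-10, Pow(W, 2)) (Function('c')(W) = Mul(-5, Mul(W, Add(W, W))) = Mul(-5, Mul(W, Mul(2, W))) = Mul(-5, Mul(2, Pow(W, 2))) = Mul(-10, Pow(W, 2)))
Function('a')(D, s) = Mul(Rational(-1, 10), s, Pow(D, -2), Add(-2, s)) (Function('a')(D, s) = Mul(Mul(s, Add(s, -2)), Pow(Mul(-10, Pow(D, 2)), -1)) = Mul(Mul(s, Add(-2, s)), Mul(Rational(-1, 10), Pow(D, -2))) = Mul(Rational(-1, 10), s, Pow(D, -2), Add(-2, s)))
Add(Mul(Mul(-31, Function('a')(3, -6)), -36), Mul(-1, 19372)) = Add(Mul(Mul(-31, Mul(Rational(1, 10), -6, Pow(3, -2), Add(2, Mul(-1, -6)))), -36), Mul(-1, 19372)) = Add(Mul(Mul(-31, Mul(Rational(1, 10), -6, Rational(1, 9), Add(2, 6))), -36), -19372) = Add(Mul(Mul(-31, Mul(Rational(1, 10), -6, Rational(1, 9), 8)), -36), -19372) = Add(Mul(Mul(-31, Rational(-8, 15)), -36), -19372) = Add(Mul(Rational(248, 15), -36), -19372) = Add(Rational(-2976, 5), -19372) = Rational(-99836, 5)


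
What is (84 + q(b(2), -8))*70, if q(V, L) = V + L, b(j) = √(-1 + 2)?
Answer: 5390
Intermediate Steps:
b(j) = 1 (b(j) = √1 = 1)
q(V, L) = L + V
(84 + q(b(2), -8))*70 = (84 + (-8 + 1))*70 = (84 - 7)*70 = 77*70 = 5390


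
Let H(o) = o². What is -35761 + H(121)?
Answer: -21120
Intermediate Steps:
-35761 + H(121) = -35761 + 121² = -35761 + 14641 = -21120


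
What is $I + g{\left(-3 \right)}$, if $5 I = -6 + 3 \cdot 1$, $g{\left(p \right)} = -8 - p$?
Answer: $- \frac{28}{5} \approx -5.6$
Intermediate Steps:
$I = - \frac{3}{5}$ ($I = \frac{-6 + 3 \cdot 1}{5} = \frac{-6 + 3}{5} = \frac{1}{5} \left(-3\right) = - \frac{3}{5} \approx -0.6$)
$I + g{\left(-3 \right)} = - \frac{3}{5} - 5 = - \frac{28}{5}$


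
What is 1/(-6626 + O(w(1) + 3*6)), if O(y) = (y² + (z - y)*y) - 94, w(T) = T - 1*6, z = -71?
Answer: -1/7643 ≈ -0.00013084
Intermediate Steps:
w(T) = -6 + T (w(T) = T - 6 = -6 + T)
O(y) = -94 + y² + y*(-71 - y) (O(y) = (y² + (-71 - y)*y) - 94 = (y² + y*(-71 - y)) - 94 = -94 + y² + y*(-71 - y))
1/(-6626 + O(w(1) + 3*6)) = 1/(-6626 + (-94 - 71*((-6 + 1) + 3*6))) = 1/(-6626 + (-94 - 71*(-5 + 18))) = 1/(-6626 + (-94 - 71*13)) = 1/(-6626 + (-94 - 923)) = 1/(-6626 - 1017) = 1/(-7643) = -1/7643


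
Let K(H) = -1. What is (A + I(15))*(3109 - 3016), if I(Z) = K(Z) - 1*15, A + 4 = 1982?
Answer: 182466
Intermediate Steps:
A = 1978 (A = -4 + 1982 = 1978)
I(Z) = -16 (I(Z) = -1 - 1*15 = -1 - 15 = -16)
(A + I(15))*(3109 - 3016) = (1978 - 16)*(3109 - 3016) = 1962*93 = 182466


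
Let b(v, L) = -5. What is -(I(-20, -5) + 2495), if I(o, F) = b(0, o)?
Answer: -2490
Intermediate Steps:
I(o, F) = -5
-(I(-20, -5) + 2495) = -(-5 + 2495) = -1*2490 = -2490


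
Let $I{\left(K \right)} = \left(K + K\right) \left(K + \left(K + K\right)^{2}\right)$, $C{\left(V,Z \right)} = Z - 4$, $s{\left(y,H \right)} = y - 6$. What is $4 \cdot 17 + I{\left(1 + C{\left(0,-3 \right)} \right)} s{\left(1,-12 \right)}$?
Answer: $8348$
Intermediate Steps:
$s{\left(y,H \right)} = -6 + y$ ($s{\left(y,H \right)} = y - 6 = -6 + y$)
$C{\left(V,Z \right)} = -4 + Z$
$I{\left(K \right)} = 2 K \left(K + 4 K^{2}\right)$ ($I{\left(K \right)} = 2 K \left(K + \left(2 K\right)^{2}\right) = 2 K \left(K + 4 K^{2}\right)$)
$4 \cdot 17 + I{\left(1 + C{\left(0,-3 \right)} \right)} s{\left(1,-12 \right)} = 4 \cdot 17 + \left(1 - 7\right)^{2} \left(2 + 8 \left(1 - 7\right)\right) \left(-6 + 1\right) = 68 + \left(1 - 7\right)^{2} \left(2 + 8 \left(1 - 7\right)\right) \left(-5\right) = 68 + \left(-6\right)^{2} \left(2 + 8 \left(-6\right)\right) \left(-5\right) = 68 + 36 \left(2 - 48\right) \left(-5\right) = 68 + 36 \left(-46\right) \left(-5\right) = 68 - -8280 = 68 + 8280 = 8348$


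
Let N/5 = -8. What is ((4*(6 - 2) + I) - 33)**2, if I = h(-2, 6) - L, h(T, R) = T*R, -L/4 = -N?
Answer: 17161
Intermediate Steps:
N = -40 (N = 5*(-8) = -40)
L = -160 (L = -(-4)*(-40) = -4*40 = -160)
h(T, R) = R*T
I = 148 (I = 6*(-2) - 1*(-160) = -12 + 160 = 148)
((4*(6 - 2) + I) - 33)**2 = ((4*(6 - 2) + 148) - 33)**2 = ((4*4 + 148) - 33)**2 = ((16 + 148) - 33)**2 = (164 - 33)**2 = 131**2 = 17161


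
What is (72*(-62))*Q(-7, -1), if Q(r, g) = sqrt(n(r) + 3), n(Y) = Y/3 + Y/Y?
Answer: -1488*sqrt(15) ≈ -5763.0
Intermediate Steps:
n(Y) = 1 + Y/3 (n(Y) = Y*(1/3) + 1 = Y/3 + 1 = 1 + Y/3)
Q(r, g) = sqrt(4 + r/3) (Q(r, g) = sqrt((1 + r/3) + 3) = sqrt(4 + r/3))
(72*(-62))*Q(-7, -1) = (72*(-62))*(sqrt(36 + 3*(-7))/3) = -1488*sqrt(36 - 21) = -1488*sqrt(15)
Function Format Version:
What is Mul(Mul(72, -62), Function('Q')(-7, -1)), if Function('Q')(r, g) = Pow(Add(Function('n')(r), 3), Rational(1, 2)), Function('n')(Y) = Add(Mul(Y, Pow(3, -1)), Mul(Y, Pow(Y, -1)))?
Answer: Mul(-1488, Pow(15, Rational(1, 2))) ≈ -5763.0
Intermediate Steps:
Function('n')(Y) = Add(1, Mul(Rational(1, 3), Y)) (Function('n')(Y) = Add(Mul(Y, Rational(1, 3)), 1) = Add(Mul(Rational(1, 3), Y), 1) = Add(1, Mul(Rational(1, 3), Y)))
Function('Q')(r, g) = Pow(Add(4, Mul(Rational(1, 3), r)), Rational(1, 2)) (Function('Q')(r, g) = Pow(Add(Add(1, Mul(Rational(1, 3), r)), 3), Rational(1, 2)) = Pow(Add(4, Mul(Rational(1, 3), r)), Rational(1, 2)))
Mul(Mul(72, -62), Function('Q')(-7, -1)) = Mul(Mul(72, -62), Mul(Rational(1, 3), Pow(Add(36, Mul(3, -7)), Rational(1, 2)))) = Mul(-4464, Mul(Rational(1, 3), Pow(Add(36, -21), Rational(1, 2)))) = Mul(-4464, Mul(Rational(1, 3), Pow(15, Rational(1, 2)))) = Mul(-1488, Pow(15, Rational(1, 2)))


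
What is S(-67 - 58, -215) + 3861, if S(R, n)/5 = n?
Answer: 2786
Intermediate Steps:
S(R, n) = 5*n
S(-67 - 58, -215) + 3861 = 5*(-215) + 3861 = -1075 + 3861 = 2786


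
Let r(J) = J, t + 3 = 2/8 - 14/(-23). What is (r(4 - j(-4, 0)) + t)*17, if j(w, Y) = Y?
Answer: 2907/92 ≈ 31.598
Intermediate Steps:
t = -197/92 (t = -3 + (2/8 - 14/(-23)) = -3 + (2*(⅛) - 14*(-1/23)) = -3 + (¼ + 14/23) = -3 + 79/92 = -197/92 ≈ -2.1413)
(r(4 - j(-4, 0)) + t)*17 = ((4 - 1*0) - 197/92)*17 = ((4 + 0) - 197/92)*17 = (4 - 197/92)*17 = (171/92)*17 = 2907/92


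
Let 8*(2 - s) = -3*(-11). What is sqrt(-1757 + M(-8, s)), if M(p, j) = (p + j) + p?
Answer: I*sqrt(28402)/4 ≈ 42.132*I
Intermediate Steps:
s = -17/8 (s = 2 - (-3)*(-11)/8 = 2 - 1/8*33 = 2 - 33/8 = -17/8 ≈ -2.1250)
M(p, j) = j + 2*p (M(p, j) = (j + p) + p = j + 2*p)
sqrt(-1757 + M(-8, s)) = sqrt(-1757 + (-17/8 + 2*(-8))) = sqrt(-1757 + (-17/8 - 16)) = sqrt(-1757 - 145/8) = sqrt(-14201/8) = I*sqrt(28402)/4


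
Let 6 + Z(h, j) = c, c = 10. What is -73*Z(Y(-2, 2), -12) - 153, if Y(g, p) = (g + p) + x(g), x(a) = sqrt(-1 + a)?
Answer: -445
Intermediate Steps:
Y(g, p) = g + p + sqrt(-1 + g) (Y(g, p) = (g + p) + sqrt(-1 + g) = g + p + sqrt(-1 + g))
Z(h, j) = 4 (Z(h, j) = -6 + 10 = 4)
-73*Z(Y(-2, 2), -12) - 153 = -73*4 - 153 = -292 - 153 = -445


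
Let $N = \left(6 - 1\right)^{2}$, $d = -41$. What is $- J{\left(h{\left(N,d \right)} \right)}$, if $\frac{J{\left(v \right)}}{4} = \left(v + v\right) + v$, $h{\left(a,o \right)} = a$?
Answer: $-300$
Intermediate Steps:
$N = 25$ ($N = 5^{2} = 25$)
$J{\left(v \right)} = 12 v$ ($J{\left(v \right)} = 4 \left(\left(v + v\right) + v\right) = 4 \left(2 v + v\right) = 4 \cdot 3 v = 12 v$)
$- J{\left(h{\left(N,d \right)} \right)} = - 12 \cdot 25 = \left(-1\right) 300 = -300$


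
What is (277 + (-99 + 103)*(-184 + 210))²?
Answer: 145161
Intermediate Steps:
(277 + (-99 + 103)*(-184 + 210))² = (277 + 4*26)² = (277 + 104)² = 381² = 145161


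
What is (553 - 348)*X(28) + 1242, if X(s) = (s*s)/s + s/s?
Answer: 7187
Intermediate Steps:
X(s) = 1 + s (X(s) = s**2/s + 1 = s + 1 = 1 + s)
(553 - 348)*X(28) + 1242 = (553 - 348)*(1 + 28) + 1242 = 205*29 + 1242 = 5945 + 1242 = 7187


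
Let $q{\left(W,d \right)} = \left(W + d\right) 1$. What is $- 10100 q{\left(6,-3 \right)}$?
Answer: $-30300$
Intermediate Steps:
$q{\left(W,d \right)} = W + d$
$- 10100 q{\left(6,-3 \right)} = - 10100 \left(6 - 3\right) = \left(-10100\right) 3 = -30300$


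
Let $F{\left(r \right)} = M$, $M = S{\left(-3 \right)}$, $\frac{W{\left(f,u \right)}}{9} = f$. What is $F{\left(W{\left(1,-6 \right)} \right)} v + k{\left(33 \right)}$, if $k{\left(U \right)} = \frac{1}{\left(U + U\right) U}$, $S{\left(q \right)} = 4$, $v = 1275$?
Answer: $\frac{11107801}{2178} \approx 5100.0$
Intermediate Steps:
$W{\left(f,u \right)} = 9 f$
$M = 4$
$F{\left(r \right)} = 4$
$k{\left(U \right)} = \frac{1}{2 U^{2}}$ ($k{\left(U \right)} = \frac{1}{2 U U} = \frac{\frac{1}{2} \frac{1}{U}}{U} = \frac{1}{2 U^{2}}$)
$F{\left(W{\left(1,-6 \right)} \right)} v + k{\left(33 \right)} = 4 \cdot 1275 + \frac{1}{2 \cdot 1089} = 5100 + \frac{1}{2} \cdot \frac{1}{1089} = 5100 + \frac{1}{2178} = \frac{11107801}{2178}$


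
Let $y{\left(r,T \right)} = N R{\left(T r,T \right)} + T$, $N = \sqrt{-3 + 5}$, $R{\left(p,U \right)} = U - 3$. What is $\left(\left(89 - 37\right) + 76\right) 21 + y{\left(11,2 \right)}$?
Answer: $2690 - \sqrt{2} \approx 2688.6$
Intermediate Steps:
$R{\left(p,U \right)} = -3 + U$
$N = \sqrt{2} \approx 1.4142$
$y{\left(r,T \right)} = T + \sqrt{2} \left(-3 + T\right)$ ($y{\left(r,T \right)} = \sqrt{2} \left(-3 + T\right) + T = T + \sqrt{2} \left(-3 + T\right)$)
$\left(\left(89 - 37\right) + 76\right) 21 + y{\left(11,2 \right)} = \left(\left(89 - 37\right) + 76\right) 21 + \left(2 + \sqrt{2} \left(-3 + 2\right)\right) = \left(52 + 76\right) 21 + \left(2 + \sqrt{2} \left(-1\right)\right) = 128 \cdot 21 + \left(2 - \sqrt{2}\right) = 2688 + \left(2 - \sqrt{2}\right) = 2690 - \sqrt{2}$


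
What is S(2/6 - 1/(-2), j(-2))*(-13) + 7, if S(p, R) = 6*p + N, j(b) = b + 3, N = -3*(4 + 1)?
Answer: 137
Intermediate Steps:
N = -15 (N = -3*5 = -15)
j(b) = 3 + b
S(p, R) = -15 + 6*p (S(p, R) = 6*p - 15 = -15 + 6*p)
S(2/6 - 1/(-2), j(-2))*(-13) + 7 = (-15 + 6*(2/6 - 1/(-2)))*(-13) + 7 = (-15 + 6*(2*(1/6) - 1*(-1/2)))*(-13) + 7 = (-15 + 6*(1/3 + 1/2))*(-13) + 7 = (-15 + 6*(5/6))*(-13) + 7 = (-15 + 5)*(-13) + 7 = -10*(-13) + 7 = 130 + 7 = 137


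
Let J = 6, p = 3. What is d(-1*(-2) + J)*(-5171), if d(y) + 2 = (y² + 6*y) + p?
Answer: -584323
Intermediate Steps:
d(y) = 1 + y² + 6*y (d(y) = -2 + ((y² + 6*y) + 3) = -2 + (3 + y² + 6*y) = 1 + y² + 6*y)
d(-1*(-2) + J)*(-5171) = (1 + (-1*(-2) + 6)² + 6*(-1*(-2) + 6))*(-5171) = (1 + (2 + 6)² + 6*(2 + 6))*(-5171) = (1 + 8² + 6*8)*(-5171) = (1 + 64 + 48)*(-5171) = 113*(-5171) = -584323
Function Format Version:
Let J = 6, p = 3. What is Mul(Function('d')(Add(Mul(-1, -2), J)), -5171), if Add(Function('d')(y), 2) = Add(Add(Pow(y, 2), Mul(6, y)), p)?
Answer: -584323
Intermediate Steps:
Function('d')(y) = Add(1, Pow(y, 2), Mul(6, y)) (Function('d')(y) = Add(-2, Add(Add(Pow(y, 2), Mul(6, y)), 3)) = Add(-2, Add(3, Pow(y, 2), Mul(6, y))) = Add(1, Pow(y, 2), Mul(6, y)))
Mul(Function('d')(Add(Mul(-1, -2), J)), -5171) = Mul(Add(1, Pow(Add(Mul(-1, -2), 6), 2), Mul(6, Add(Mul(-1, -2), 6))), -5171) = Mul(Add(1, Pow(Add(2, 6), 2), Mul(6, Add(2, 6))), -5171) = Mul(Add(1, Pow(8, 2), Mul(6, 8)), -5171) = Mul(Add(1, 64, 48), -5171) = Mul(113, -5171) = -584323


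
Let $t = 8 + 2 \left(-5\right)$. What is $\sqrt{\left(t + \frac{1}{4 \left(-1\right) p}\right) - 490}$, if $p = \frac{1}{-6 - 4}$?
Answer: $\frac{i \sqrt{1958}}{2} \approx 22.125 i$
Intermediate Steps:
$p = - \frac{1}{10}$ ($p = \frac{1}{-10} = - \frac{1}{10} \approx -0.1$)
$t = -2$ ($t = 8 - 10 = -2$)
$\sqrt{\left(t + \frac{1}{4 \left(-1\right) p}\right) - 490} = \sqrt{\left(-2 + \frac{1}{4 \left(-1\right) \left(- \frac{1}{10}\right)}\right) - 490} = \sqrt{\left(-2 + \frac{1}{\left(-4\right) \left(- \frac{1}{10}\right)}\right) - 490} = \sqrt{\left(-2 + \frac{1}{\frac{2}{5}}\right) - 490} = \sqrt{\left(-2 + \frac{5}{2}\right) - 490} = \sqrt{\frac{1}{2} - 490} = \sqrt{- \frac{979}{2}} = \frac{i \sqrt{1958}}{2}$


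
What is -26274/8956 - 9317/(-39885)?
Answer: -482247719/178605030 ≈ -2.7001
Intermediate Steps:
-26274/8956 - 9317/(-39885) = -26274*1/8956 - 9317*(-1/39885) = -13137/4478 + 9317/39885 = -482247719/178605030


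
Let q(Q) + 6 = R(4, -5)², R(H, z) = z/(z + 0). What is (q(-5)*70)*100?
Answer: -35000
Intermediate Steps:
R(H, z) = 1 (R(H, z) = z/z = 1)
q(Q) = -5 (q(Q) = -6 + 1² = -6 + 1 = -5)
(q(-5)*70)*100 = -5*70*100 = -350*100 = -35000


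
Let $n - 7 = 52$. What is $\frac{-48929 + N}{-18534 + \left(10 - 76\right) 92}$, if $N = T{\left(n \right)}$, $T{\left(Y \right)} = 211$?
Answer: $\frac{24359}{12303} \approx 1.9799$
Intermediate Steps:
$n = 59$ ($n = 7 + 52 = 59$)
$N = 211$
$\frac{-48929 + N}{-18534 + \left(10 - 76\right) 92} = \frac{-48929 + 211}{-18534 + \left(10 - 76\right) 92} = - \frac{48718}{-18534 + \left(10 - 76\right) 92} = - \frac{48718}{-18534 - 6072} = - \frac{48718}{-24606} = \left(-48718\right) \left(- \frac{1}{24606}\right) = \frac{24359}{12303}$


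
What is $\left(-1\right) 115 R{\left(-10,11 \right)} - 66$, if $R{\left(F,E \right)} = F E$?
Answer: $12584$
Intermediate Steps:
$R{\left(F,E \right)} = E F$
$\left(-1\right) 115 R{\left(-10,11 \right)} - 66 = \left(-1\right) 115 \cdot 11 \left(-10\right) - 66 = \left(-115\right) \left(-110\right) - 66 = 12650 - 66 = 12584$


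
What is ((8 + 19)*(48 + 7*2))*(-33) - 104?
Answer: -55346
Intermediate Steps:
((8 + 19)*(48 + 7*2))*(-33) - 104 = (27*(48 + 14))*(-33) - 104 = (27*62)*(-33) - 104 = 1674*(-33) - 104 = -55242 - 104 = -55346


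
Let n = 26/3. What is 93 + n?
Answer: 305/3 ≈ 101.67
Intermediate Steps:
n = 26/3 (n = 26*(⅓) = 26/3 ≈ 8.6667)
93 + n = 93 + 26/3 = 305/3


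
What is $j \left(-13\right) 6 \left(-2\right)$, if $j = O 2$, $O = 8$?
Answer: $2496$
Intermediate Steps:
$j = 16$ ($j = 8 \cdot 2 = 16$)
$j \left(-13\right) 6 \left(-2\right) = 16 \left(-13\right) 6 \left(-2\right) = \left(-208\right) \left(-12\right) = 2496$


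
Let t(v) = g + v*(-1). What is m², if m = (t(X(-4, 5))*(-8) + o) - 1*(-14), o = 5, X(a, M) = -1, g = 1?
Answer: 9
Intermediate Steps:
t(v) = 1 - v (t(v) = 1 + v*(-1) = 1 - v)
m = 3 (m = ((1 - 1*(-1))*(-8) + 5) - 1*(-14) = ((1 + 1)*(-8) + 5) + 14 = (2*(-8) + 5) + 14 = (-16 + 5) + 14 = -11 + 14 = 3)
m² = 3² = 9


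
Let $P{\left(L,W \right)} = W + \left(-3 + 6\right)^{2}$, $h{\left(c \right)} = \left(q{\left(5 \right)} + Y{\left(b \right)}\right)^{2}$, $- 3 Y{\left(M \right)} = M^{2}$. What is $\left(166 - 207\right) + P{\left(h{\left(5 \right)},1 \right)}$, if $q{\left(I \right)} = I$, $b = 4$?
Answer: $-31$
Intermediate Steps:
$Y{\left(M \right)} = - \frac{M^{2}}{3}$
$h{\left(c \right)} = \frac{1}{9}$ ($h{\left(c \right)} = \left(5 - \frac{4^{2}}{3}\right)^{2} = \left(5 - \frac{16}{3}\right)^{2} = \left(- \frac{1}{3}\right)^{2} = \frac{1}{9}$)
$P{\left(L,W \right)} = 9 + W$ ($P{\left(L,W \right)} = W + 3^{2} = W + 9 = 9 + W$)
$\left(166 - 207\right) + P{\left(h{\left(5 \right)},1 \right)} = \left(166 - 207\right) + \left(9 + 1\right) = -41 + 10 = -31$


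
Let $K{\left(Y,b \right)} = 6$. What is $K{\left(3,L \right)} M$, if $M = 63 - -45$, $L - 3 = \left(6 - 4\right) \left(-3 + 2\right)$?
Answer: $648$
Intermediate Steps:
$L = 1$ ($L = 3 + \left(6 - 4\right) \left(-3 + 2\right) = 3 + 2 \left(-1\right) = 3 - 2 = 1$)
$M = 108$ ($M = 63 + 45 = 108$)
$K{\left(3,L \right)} M = 6 \cdot 108 = 648$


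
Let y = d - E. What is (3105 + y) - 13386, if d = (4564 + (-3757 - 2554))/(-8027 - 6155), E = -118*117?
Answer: 49993297/14182 ≈ 3525.1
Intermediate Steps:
E = -13806
d = 1747/14182 (d = (4564 - 6311)/(-14182) = -1747*(-1/14182) = 1747/14182 ≈ 0.12318)
y = 195798439/14182 (y = 1747/14182 - 1*(-13806) = 1747/14182 + 13806 = 195798439/14182 ≈ 13806.)
(3105 + y) - 13386 = (3105 + 195798439/14182) - 13386 = 239833549/14182 - 13386 = 49993297/14182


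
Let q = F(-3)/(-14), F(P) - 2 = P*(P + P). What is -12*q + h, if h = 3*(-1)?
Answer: 99/7 ≈ 14.143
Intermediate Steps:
F(P) = 2 + 2*P**2 (F(P) = 2 + P*(P + P) = 2 + P*(2*P) = 2 + 2*P**2)
q = -10/7 (q = (2 + 2*(-3)**2)/(-14) = (2 + 2*9)*(-1/14) = (2 + 18)*(-1/14) = 20*(-1/14) = -10/7 ≈ -1.4286)
h = -3
-12*q + h = -12*(-10/7) - 3 = 120/7 - 3 = 99/7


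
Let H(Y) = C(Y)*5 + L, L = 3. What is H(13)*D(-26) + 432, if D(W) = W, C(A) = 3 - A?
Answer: 1654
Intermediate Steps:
H(Y) = 18 - 5*Y (H(Y) = (3 - Y)*5 + 3 = (15 - 5*Y) + 3 = 18 - 5*Y)
H(13)*D(-26) + 432 = (18 - 5*13)*(-26) + 432 = (18 - 65)*(-26) + 432 = -47*(-26) + 432 = 1222 + 432 = 1654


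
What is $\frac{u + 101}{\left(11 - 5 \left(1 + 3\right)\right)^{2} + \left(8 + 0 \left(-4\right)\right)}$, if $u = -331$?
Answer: $- \frac{230}{89} \approx -2.5843$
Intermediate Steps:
$\frac{u + 101}{\left(11 - 5 \left(1 + 3\right)\right)^{2} + \left(8 + 0 \left(-4\right)\right)} = \frac{-331 + 101}{\left(11 - 5 \left(1 + 3\right)\right)^{2} + \left(8 + 0 \left(-4\right)\right)} = - \frac{230}{\left(11 - 20\right)^{2} + \left(8 + 0\right)} = - \frac{230}{\left(11 - 20\right)^{2} + 8} = - \frac{230}{\left(-9\right)^{2} + 8} = - \frac{230}{81 + 8} = - \frac{230}{89}$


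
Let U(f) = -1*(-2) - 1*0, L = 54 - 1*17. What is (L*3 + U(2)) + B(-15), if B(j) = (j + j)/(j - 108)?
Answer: 4643/41 ≈ 113.24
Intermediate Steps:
L = 37 (L = 54 - 17 = 37)
B(j) = 2*j/(-108 + j) (B(j) = (2*j)/(-108 + j) = 2*j/(-108 + j))
U(f) = 2 (U(f) = 2 + 0 = 2)
(L*3 + U(2)) + B(-15) = (37*3 + 2) + 2*(-15)/(-108 - 15) = (111 + 2) + 2*(-15)/(-123) = 113 + 2*(-15)*(-1/123) = 113 + 10/41 = 4643/41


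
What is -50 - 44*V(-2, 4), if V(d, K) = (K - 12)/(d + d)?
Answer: -138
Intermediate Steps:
V(d, K) = (-12 + K)/(2*d) (V(d, K) = (-12 + K)/((2*d)) = (-12 + K)*(1/(2*d)) = (-12 + K)/(2*d))
-50 - 44*V(-2, 4) = -50 - 22*(-12 + 4)/(-2) = -50 - 22*(-1)*(-8)/2 = -50 - 44*2 = -50 - 88 = -138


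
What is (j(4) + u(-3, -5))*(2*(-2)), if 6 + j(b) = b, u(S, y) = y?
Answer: 28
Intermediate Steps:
j(b) = -6 + b
(j(4) + u(-3, -5))*(2*(-2)) = ((-6 + 4) - 5)*(2*(-2)) = (-2 - 5)*(-4) = -7*(-4) = 28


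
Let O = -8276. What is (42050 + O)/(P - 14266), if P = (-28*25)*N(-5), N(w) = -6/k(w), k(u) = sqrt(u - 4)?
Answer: -17207853/7338527 + 1688700*I/7338527 ≈ -2.3449 + 0.23011*I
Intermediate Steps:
k(u) = sqrt(-4 + u)
N(w) = -6/sqrt(-4 + w)
P = -1400*I (P = (-28*25)*(-6/sqrt(-4 - 5)) = -(-4200)/sqrt(-9) = -(-4200)*(-I/3) = -1400*I ≈ -1400.0*I)
(42050 + O)/(P - 14266) = (42050 - 8276)/(-1400*I - 14266) = 33774/(-14266 - 1400*I) = 33774*((-14266 + 1400*I)/205478756) = 16887*(-14266 + 1400*I)/102739378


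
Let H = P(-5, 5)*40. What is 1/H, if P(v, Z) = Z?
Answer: 1/200 ≈ 0.0050000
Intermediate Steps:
H = 200 (H = 5*40 = 200)
1/H = 1/200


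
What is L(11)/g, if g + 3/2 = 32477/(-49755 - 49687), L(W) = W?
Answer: -546931/90820 ≈ -6.0221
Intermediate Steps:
g = -90820/49721 (g = -3/2 + 32477/(-49755 - 49687) = -3/2 + 32477/(-99442) = -3/2 + 32477*(-1/99442) = -3/2 - 32477/99442 = -90820/49721 ≈ -1.8266)
L(11)/g = 11/(-90820/49721) = 11*(-49721/90820) = -546931/90820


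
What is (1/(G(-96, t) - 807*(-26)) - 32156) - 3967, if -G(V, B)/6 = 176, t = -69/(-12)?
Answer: -719786897/19926 ≈ -36123.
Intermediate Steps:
t = 23/4 (t = -69*(-1/12) = 23/4 ≈ 5.7500)
G(V, B) = -1056 (G(V, B) = -6*176 = -1056)
(1/(G(-96, t) - 807*(-26)) - 32156) - 3967 = (1/(-1056 - 807*(-26)) - 32156) - 3967 = (1/(-1056 + 20982) - 32156) - 3967 = (1/19926 - 32156) - 3967 = -640740455/19926 - 3967 = -719786897/19926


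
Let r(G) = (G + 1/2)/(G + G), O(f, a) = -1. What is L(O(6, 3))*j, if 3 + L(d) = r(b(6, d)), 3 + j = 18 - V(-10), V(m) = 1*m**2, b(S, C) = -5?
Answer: 867/4 ≈ 216.75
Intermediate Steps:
V(m) = m**2
j = -85 (j = -3 + (18 - 1*(-10)**2) = -3 + (18 - 1*100) = -3 + (18 - 100) = -3 - 82 = -85)
r(G) = (1/2 + G)/(2*G) (r(G) = (G + 1/2)/((2*G)) = (1/2 + G)*(1/(2*G)) = (1/2 + G)/(2*G))
L(d) = -51/20 (L(d) = -3 + (1/4)*(1 + 2*(-5))/(-5) = -3 + (1/4)*(-1/5)*(1 - 10) = -3 + (1/4)*(-1/5)*(-9) = -3 + 9/20 = -51/20)
L(O(6, 3))*j = -51/20*(-85) = 867/4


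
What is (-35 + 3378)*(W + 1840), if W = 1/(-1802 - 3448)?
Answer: 32293376657/5250 ≈ 6.1511e+6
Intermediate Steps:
W = -1/5250 (W = 1/(-5250) = -1/5250 ≈ -0.00019048)
(-35 + 3378)*(W + 1840) = (-35 + 3378)*(-1/5250 + 1840) = 3343*(9659999/5250) = 32293376657/5250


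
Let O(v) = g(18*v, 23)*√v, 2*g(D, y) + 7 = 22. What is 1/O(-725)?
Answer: -2*I*√29/2175 ≈ -0.0049519*I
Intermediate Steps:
g(D, y) = 15/2 (g(D, y) = -7/2 + (½)*22 = -7/2 + 11 = 15/2)
O(v) = 15*√v/2
1/O(-725) = 1/(15*√(-725)/2) = 1/(15*(5*I*√29)/2) = 1/(75*I*√29/2) = -2*I*√29/2175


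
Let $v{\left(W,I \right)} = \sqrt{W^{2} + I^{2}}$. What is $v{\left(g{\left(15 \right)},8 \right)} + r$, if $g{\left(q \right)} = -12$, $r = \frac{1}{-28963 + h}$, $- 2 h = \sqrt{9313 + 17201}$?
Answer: $- \frac{57926}{1677697481} + 4 \sqrt{13} + \frac{3 \sqrt{2946}}{1677697481} \approx 14.422$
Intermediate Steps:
$h = - \frac{3 \sqrt{2946}}{2}$ ($h = - \frac{\sqrt{9313 + 17201}}{2} = - \frac{\sqrt{26514}}{2} = - \frac{3 \sqrt{2946}}{2} \approx -81.416$)
$r = \frac{1}{-28963 - \frac{3 \sqrt{2946}}{2}} \approx -3.443 \cdot 10^{-5}$
$v{\left(W,I \right)} = \sqrt{I^{2} + W^{2}}$
$v{\left(g{\left(15 \right)},8 \right)} + r = \sqrt{8^{2} + \left(-12\right)^{2}} - \left(\frac{57926}{1677697481} - \frac{3 \sqrt{2946}}{1677697481}\right) = \sqrt{64 + 144} - \left(\frac{57926}{1677697481} - \frac{3 \sqrt{2946}}{1677697481}\right) = \sqrt{208} - \left(\frac{57926}{1677697481} - \frac{3 \sqrt{2946}}{1677697481}\right) = 4 \sqrt{13} - \left(\frac{57926}{1677697481} - \frac{3 \sqrt{2946}}{1677697481}\right) = - \frac{57926}{1677697481} + 4 \sqrt{13} + \frac{3 \sqrt{2946}}{1677697481}$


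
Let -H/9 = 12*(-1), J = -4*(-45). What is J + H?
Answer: 288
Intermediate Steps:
J = 180
H = 108 (H = -108*(-1) = -9*(-12) = 108)
J + H = 180 + 108 = 288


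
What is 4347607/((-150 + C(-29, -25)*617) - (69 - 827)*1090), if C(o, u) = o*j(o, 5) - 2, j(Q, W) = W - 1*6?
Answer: 4347607/842729 ≈ 5.1590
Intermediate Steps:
j(Q, W) = -6 + W (j(Q, W) = W - 6 = -6 + W)
C(o, u) = -2 - o (C(o, u) = o*(-6 + 5) - 2 = o*(-1) - 2 = -o - 2 = -2 - o)
4347607/((-150 + C(-29, -25)*617) - (69 - 827)*1090) = 4347607/((-150 + (-2 - 1*(-29))*617) - (69 - 827)*1090) = 4347607/((-150 + (-2 + 29)*617) - (-758)*1090) = 4347607/((-150 + 27*617) - 1*(-826220)) = 4347607/((-150 + 16659) + 826220) = 4347607/(16509 + 826220) = 4347607/842729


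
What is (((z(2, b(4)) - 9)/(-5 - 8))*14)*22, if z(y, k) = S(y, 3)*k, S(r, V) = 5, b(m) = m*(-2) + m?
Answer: 8932/13 ≈ 687.08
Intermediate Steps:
b(m) = -m (b(m) = -2*m + m = -m)
z(y, k) = 5*k
(((z(2, b(4)) - 9)/(-5 - 8))*14)*22 = (((5*(-1*4) - 9)/(-5 - 8))*14)*22 = (((5*(-4) - 9)/(-13))*14)*22 = (((-20 - 9)*(-1/13))*14)*22 = (-29*(-1/13)*14)*22 = ((29/13)*14)*22 = (406/13)*22 = 8932/13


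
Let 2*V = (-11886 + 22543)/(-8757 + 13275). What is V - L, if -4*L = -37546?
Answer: -84805757/9036 ≈ -9385.3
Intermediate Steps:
L = 18773/2 (L = -1/4*(-37546) = 18773/2 ≈ 9386.5)
V = 10657/9036 (V = ((-11886 + 22543)/(-8757 + 13275))/2 = (10657/4518)/2 = (10657*(1/4518))/2 = (1/2)*(10657/4518) = 10657/9036 ≈ 1.1794)
V - L = 10657/9036 - 1*18773/2 = 10657/9036 - 18773/2 = -84805757/9036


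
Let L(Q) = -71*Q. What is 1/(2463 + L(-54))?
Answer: 1/6297 ≈ 0.00015881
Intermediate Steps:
1/(2463 + L(-54)) = 1/(2463 - 71*(-54)) = 1/(2463 + 3834) = 1/6297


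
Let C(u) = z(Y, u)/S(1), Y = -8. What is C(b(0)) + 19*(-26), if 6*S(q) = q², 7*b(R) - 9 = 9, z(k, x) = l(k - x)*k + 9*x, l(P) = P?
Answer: 1066/7 ≈ 152.29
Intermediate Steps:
z(k, x) = 9*x + k*(k - x) (z(k, x) = (k - x)*k + 9*x = k*(k - x) + 9*x = 9*x + k*(k - x))
b(R) = 18/7 (b(R) = 9/7 + (⅐)*9 = 9/7 + 9/7 = 18/7)
S(q) = q²/6
C(u) = 384 + 102*u (C(u) = (9*u - 8*(-8 - u))/(((⅙)*1²)) = (9*u + (64 + 8*u))/(((⅙)*1)) = (64 + 17*u)/(⅙) = (64 + 17*u)*6 = 384 + 102*u)
C(b(0)) + 19*(-26) = (384 + 102*(18/7)) + 19*(-26) = (384 + 1836/7) - 494 = 4524/7 - 494 = 1066/7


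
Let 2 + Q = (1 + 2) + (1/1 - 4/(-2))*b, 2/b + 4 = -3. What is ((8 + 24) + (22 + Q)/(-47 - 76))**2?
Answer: 750595609/741321 ≈ 1012.5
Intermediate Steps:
b = -2/7 (b = 2/(-4 - 3) = 2/(-7) = 2*(-1/7) = -2/7 ≈ -0.28571)
Q = 1/7 (Q = -2 + ((1 + 2) + (1/1 - 4/(-2))*(-2/7)) = -2 + (3 + (1*1 - 4*(-1/2))*(-2/7)) = -2 + (3 + (1 + 2)*(-2/7)) = -2 + (3 + 3*(-2/7)) = -2 + (3 - 6/7) = -2 + 15/7 = 1/7 ≈ 0.14286)
((8 + 24) + (22 + Q)/(-47 - 76))**2 = ((8 + 24) + (22 + 1/7)/(-47 - 76))**2 = (32 + (155/7)/(-123))**2 = (32 + (155/7)*(-1/123))**2 = (32 - 155/861)**2 = (27397/861)**2 = 750595609/741321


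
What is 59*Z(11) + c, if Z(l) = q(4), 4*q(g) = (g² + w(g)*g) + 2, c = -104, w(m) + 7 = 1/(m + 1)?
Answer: -2397/10 ≈ -239.70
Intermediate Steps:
w(m) = -7 + 1/(1 + m) (w(m) = -7 + 1/(m + 1) = -7 + 1/(1 + m))
q(g) = ½ + g²/4 + g*(-6 - 7*g)/(4*(1 + g)) (q(g) = ((g² + ((-6 - 7*g)/(1 + g))*g) + 2)/4 = ((g² + g*(-6 - 7*g)/(1 + g)) + 2)/4 = (2 + g² + g*(-6 - 7*g)/(1 + g))/4 = ½ + g²/4 + g*(-6 - 7*g)/(4*(1 + g)))
Z(l) = -23/10 (Z(l) = (2 + 4³ - 6*4² - 4*4)/(4*(1 + 4)) = (¼)*(2 + 64 - 6*16 - 16)/5 = (¼)*(⅕)*(2 + 64 - 96 - 16) = (¼)*(⅕)*(-46) = -23/10)
59*Z(11) + c = 59*(-23/10) - 104 = -1357/10 - 104 = -2397/10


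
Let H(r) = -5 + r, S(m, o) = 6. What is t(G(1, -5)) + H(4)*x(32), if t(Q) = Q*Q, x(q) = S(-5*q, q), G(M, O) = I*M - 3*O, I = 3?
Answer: 318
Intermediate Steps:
G(M, O) = -3*O + 3*M (G(M, O) = 3*M - 3*O = -3*O + 3*M)
x(q) = 6
t(Q) = Q²
t(G(1, -5)) + H(4)*x(32) = (-3*(-5) + 3*1)² + (-5 + 4)*6 = (15 + 3)² - 1*6 = 18² - 6 = 324 - 6 = 318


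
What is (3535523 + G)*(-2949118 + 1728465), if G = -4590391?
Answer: 1287627788804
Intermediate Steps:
(3535523 + G)*(-2949118 + 1728465) = (3535523 - 4590391)*(-2949118 + 1728465) = -1054868*(-1220653) = 1287627788804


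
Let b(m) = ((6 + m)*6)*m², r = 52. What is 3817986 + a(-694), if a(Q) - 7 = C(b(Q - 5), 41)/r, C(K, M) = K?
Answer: -916533661/26 ≈ -3.5251e+7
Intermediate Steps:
b(m) = m²*(36 + 6*m) (b(m) = (36 + 6*m)*m² = m²*(36 + 6*m))
a(Q) = 7 + 3*(-5 + Q)²*(1 + Q)/26 (a(Q) = 7 + (6*(Q - 5)²*(6 + (Q - 5)))/52 = 7 + (6*(-5 + Q)²*(6 + (-5 + Q)))*(1/52) = 7 + (6*(-5 + Q)²*(1 + Q))*(1/52) = 7 + 3*(-5 + Q)²*(1 + Q)/26)
3817986 + a(-694) = 3817986 + (7 + 3*(-5 - 694)²*(1 - 694)/26) = 3817986 + (7 + (3/26)*(-699)²*(-693)) = 3817986 + (7 + (3/26)*488601*(-693)) = 3817986 + (7 - 1015801479/26) = 3817986 - 1015801297/26 = -916533661/26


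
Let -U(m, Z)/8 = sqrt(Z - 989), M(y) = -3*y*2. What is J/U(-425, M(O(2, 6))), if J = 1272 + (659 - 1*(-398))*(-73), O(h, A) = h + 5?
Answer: -75889*I*sqrt(1031)/8248 ≈ -295.43*I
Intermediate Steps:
O(h, A) = 5 + h
M(y) = -6*y
U(m, Z) = -8*sqrt(-989 + Z) (U(m, Z) = -8*sqrt(Z - 989) = -8*sqrt(-989 + Z))
J = -75889 (J = 1272 + (659 + 398)*(-73) = 1272 + 1057*(-73) = 1272 - 77161 = -75889)
J/U(-425, M(O(2, 6))) = -75889*(-1/(8*sqrt(-989 - 6*(5 + 2)))) = -75889*(-1/(8*sqrt(-989 - 6*7))) = -75889*(-1/(8*sqrt(-989 - 42))) = -75889*I*sqrt(1031)/8248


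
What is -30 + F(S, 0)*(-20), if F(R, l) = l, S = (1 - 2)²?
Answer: -30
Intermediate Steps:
S = 1 (S = (-1)² = 1)
-30 + F(S, 0)*(-20) = -30 + 0*(-20) = -30 + 0 = -30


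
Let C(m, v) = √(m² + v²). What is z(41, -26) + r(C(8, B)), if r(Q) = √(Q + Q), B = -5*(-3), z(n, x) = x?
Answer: -26 + √34 ≈ -20.169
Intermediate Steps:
B = 15
r(Q) = √2*√Q (r(Q) = √(2*Q) = √2*√Q)
z(41, -26) + r(C(8, B)) = -26 + √2*√(√(8² + 15²)) = -26 + √2*√(√(64 + 225)) = -26 + √2*√(√289) = -26 + √2*√17 = -26 + √34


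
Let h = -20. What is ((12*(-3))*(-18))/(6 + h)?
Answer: -324/7 ≈ -46.286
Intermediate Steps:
((12*(-3))*(-18))/(6 + h) = ((12*(-3))*(-18))/(6 - 20) = -36*(-18)/(-14) = 648*(-1/14) = -324/7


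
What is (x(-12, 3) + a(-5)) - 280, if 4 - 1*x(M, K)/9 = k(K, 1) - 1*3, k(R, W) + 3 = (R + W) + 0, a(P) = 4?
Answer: -222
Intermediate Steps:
k(R, W) = -3 + R + W (k(R, W) = -3 + ((R + W) + 0) = -3 + (R + W) = -3 + R + W)
x(M, K) = 81 - 9*K (x(M, K) = 36 - 9*((-3 + K + 1) - 1*3) = 36 - 9*((-2 + K) - 3) = 36 - 9*(-5 + K) = 36 + (45 - 9*K) = 81 - 9*K)
(x(-12, 3) + a(-5)) - 280 = ((81 - 9*3) + 4) - 280 = ((81 - 27) + 4) - 280 = (54 + 4) - 280 = 58 - 280 = -222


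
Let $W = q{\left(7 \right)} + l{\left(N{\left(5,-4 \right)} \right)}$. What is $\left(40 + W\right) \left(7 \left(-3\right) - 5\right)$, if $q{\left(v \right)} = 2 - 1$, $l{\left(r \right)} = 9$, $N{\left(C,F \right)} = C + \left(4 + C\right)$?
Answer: $-1300$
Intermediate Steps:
$N{\left(C,F \right)} = 4 + 2 C$
$q{\left(v \right)} = 1$ ($q{\left(v \right)} = 2 - 1 = 1$)
$W = 10$ ($W = 1 + 9 = 10$)
$\left(40 + W\right) \left(7 \left(-3\right) - 5\right) = \left(40 + 10\right) \left(7 \left(-3\right) - 5\right) = 50 \left(-21 - 5\right) = 50 \left(-26\right) = -1300$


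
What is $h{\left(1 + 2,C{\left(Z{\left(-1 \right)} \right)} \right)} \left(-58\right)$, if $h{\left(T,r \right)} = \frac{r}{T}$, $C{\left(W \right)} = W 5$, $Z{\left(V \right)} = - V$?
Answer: $- \frac{290}{3} \approx -96.667$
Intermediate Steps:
$C{\left(W \right)} = 5 W$
$h{\left(1 + 2,C{\left(Z{\left(-1 \right)} \right)} \right)} \left(-58\right) = \frac{5 \left(\left(-1\right) \left(-1\right)\right)}{1 + 2} \left(-58\right) = \frac{5 \cdot 1}{3} \left(-58\right) = 5 \cdot \frac{1}{3} \left(-58\right) = \frac{5}{3} \left(-58\right) = - \frac{290}{3}$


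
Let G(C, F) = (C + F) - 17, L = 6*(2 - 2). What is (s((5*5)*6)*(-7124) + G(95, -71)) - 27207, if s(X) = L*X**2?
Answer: -27200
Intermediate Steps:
L = 0 (L = 6*0 = 0)
G(C, F) = -17 + C + F
s(X) = 0 (s(X) = 0*X**2 = 0)
(s((5*5)*6)*(-7124) + G(95, -71)) - 27207 = (0*(-7124) + (-17 + 95 - 71)) - 27207 = (0 + 7) - 27207 = 7 - 27207 = -27200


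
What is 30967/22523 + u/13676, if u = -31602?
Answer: -144133577/154012274 ≈ -0.93586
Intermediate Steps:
30967/22523 + u/13676 = 30967/22523 - 31602/13676 = 30967*(1/22523) - 31602*1/13676 = 30967/22523 - 15801/6838 = -144133577/154012274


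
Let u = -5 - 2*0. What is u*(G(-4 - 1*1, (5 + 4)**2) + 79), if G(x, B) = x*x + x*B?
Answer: 1505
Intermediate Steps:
G(x, B) = x**2 + B*x
u = -5 (u = -5 + 0 = -5)
u*(G(-4 - 1*1, (5 + 4)**2) + 79) = -5*((-4 - 1*1)*((5 + 4)**2 + (-4 - 1*1)) + 79) = -5*((-4 - 1)*(9**2 + (-4 - 1)) + 79) = -5*(-5*(81 - 5) + 79) = -5*(-5*76 + 79) = -5*(-380 + 79) = -5*(-301) = 1505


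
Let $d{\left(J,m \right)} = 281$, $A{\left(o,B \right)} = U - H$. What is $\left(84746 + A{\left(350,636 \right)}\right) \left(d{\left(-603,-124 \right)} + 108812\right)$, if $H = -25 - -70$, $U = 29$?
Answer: $9243449890$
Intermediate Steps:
$H = 45$ ($H = -25 + 70 = 45$)
$A{\left(o,B \right)} = -16$ ($A{\left(o,B \right)} = 29 - 45 = -16$)
$\left(84746 + A{\left(350,636 \right)}\right) \left(d{\left(-603,-124 \right)} + 108812\right) = \left(84746 - 16\right) \left(281 + 108812\right) = 84730 \cdot 109093 = 9243449890$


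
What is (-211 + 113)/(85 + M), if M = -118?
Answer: 98/33 ≈ 2.9697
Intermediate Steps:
(-211 + 113)/(85 + M) = (-211 + 113)/(85 - 118) = -98/(-33) = -98*(-1/33) = 98/33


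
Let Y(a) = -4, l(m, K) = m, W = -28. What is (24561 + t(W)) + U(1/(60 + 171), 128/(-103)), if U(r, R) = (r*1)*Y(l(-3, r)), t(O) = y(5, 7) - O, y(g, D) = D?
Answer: 5681672/231 ≈ 24596.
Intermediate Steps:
t(O) = 7 - O
U(r, R) = -4*r (U(r, R) = (r*1)*(-4) = r*(-4) = -4*r)
(24561 + t(W)) + U(1/(60 + 171), 128/(-103)) = (24561 + (7 - 1*(-28))) - 4/(60 + 171) = (24561 + (7 + 28)) - 4/231 = (24561 + 35) - 4*1/231 = 24596 - 4/231 = 5681672/231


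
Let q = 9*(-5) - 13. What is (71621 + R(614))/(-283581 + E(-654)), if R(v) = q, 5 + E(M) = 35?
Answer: -71563/283551 ≈ -0.25238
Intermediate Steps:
E(M) = 30 (E(M) = -5 + 35 = 30)
q = -58 (q = -45 - 13 = -58)
R(v) = -58
(71621 + R(614))/(-283581 + E(-654)) = (71621 - 58)/(-283581 + 30) = 71563/(-283551) = 71563*(-1/283551) = -71563/283551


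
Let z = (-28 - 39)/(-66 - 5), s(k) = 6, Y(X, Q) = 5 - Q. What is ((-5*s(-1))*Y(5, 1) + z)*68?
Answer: -574804/71 ≈ -8095.8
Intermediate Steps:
z = 67/71 (z = -67/(-71) = -67*(-1/71) = 67/71 ≈ 0.94366)
((-5*s(-1))*Y(5, 1) + z)*68 = ((-5*6)*(5 - 1*1) + 67/71)*68 = (-30*(5 - 1) + 67/71)*68 = (-30*4 + 67/71)*68 = (-120 + 67/71)*68 = -8453/71*68 = -574804/71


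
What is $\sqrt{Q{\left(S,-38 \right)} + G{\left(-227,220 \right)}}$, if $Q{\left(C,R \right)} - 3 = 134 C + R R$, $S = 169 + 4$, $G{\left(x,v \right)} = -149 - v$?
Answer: $2 \sqrt{6065} \approx 155.76$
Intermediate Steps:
$S = 173$
$Q{\left(C,R \right)} = 3 + R^{2} + 134 C$ ($Q{\left(C,R \right)} = 3 + \left(134 C + R R\right) = 3 + \left(134 C + R^{2}\right) = 3 + \left(R^{2} + 134 C\right) = 3 + R^{2} + 134 C$)
$\sqrt{Q{\left(S,-38 \right)} + G{\left(-227,220 \right)}} = \sqrt{\left(3 + \left(-38\right)^{2} + 134 \cdot 173\right) - 369} = \sqrt{\left(3 + 1444 + 23182\right) - 369} = \sqrt{24629 - 369} = \sqrt{24260} = 2 \sqrt{6065}$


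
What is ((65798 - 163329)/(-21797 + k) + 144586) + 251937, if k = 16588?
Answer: 2065585838/5209 ≈ 3.9654e+5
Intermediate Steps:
((65798 - 163329)/(-21797 + k) + 144586) + 251937 = ((65798 - 163329)/(-21797 + 16588) + 144586) + 251937 = (-97531/(-5209) + 144586) + 251937 = (-97531*(-1/5209) + 144586) + 251937 = (97531/5209 + 144586) + 251937 = 753246005/5209 + 251937 = 2065585838/5209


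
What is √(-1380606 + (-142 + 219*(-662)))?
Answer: I*√1525726 ≈ 1235.2*I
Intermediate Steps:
√(-1380606 + (-142 + 219*(-662))) = √(-1380606 + (-142 - 144978)) = √(-1380606 - 145120) = √(-1525726) = I*√1525726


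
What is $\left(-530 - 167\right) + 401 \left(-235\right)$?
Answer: $-94932$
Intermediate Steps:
$\left(-530 - 167\right) + 401 \left(-235\right) = -697 - 94235 = -94932$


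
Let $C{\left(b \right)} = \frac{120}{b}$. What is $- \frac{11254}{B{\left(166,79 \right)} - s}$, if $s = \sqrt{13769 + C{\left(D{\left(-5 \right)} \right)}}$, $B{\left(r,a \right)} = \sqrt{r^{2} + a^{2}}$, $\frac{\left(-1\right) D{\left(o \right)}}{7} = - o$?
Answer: $\frac{78778}{\sqrt{674513} - 7 \sqrt{33797}} \approx -169.2$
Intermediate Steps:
$D{\left(o \right)} = 7 o$ ($D{\left(o \right)} = - 7 \left(- o\right) = 7 o$)
$B{\left(r,a \right)} = \sqrt{a^{2} + r^{2}}$
$s = \frac{\sqrt{674513}}{7}$ ($s = \sqrt{13769 + \frac{120}{7 \left(-5\right)}} = \sqrt{13769 + \frac{120}{-35}} = \sqrt{13769 + 120 \left(- \frac{1}{35}\right)} = \sqrt{13769 - \frac{24}{7}} = \sqrt{\frac{96359}{7}} = \frac{\sqrt{674513}}{7} \approx 117.33$)
$- \frac{11254}{B{\left(166,79 \right)} - s} = - \frac{11254}{\sqrt{79^{2} + 166^{2}} - \frac{\sqrt{674513}}{7}} = - \frac{11254}{\sqrt{6241 + 27556} - \frac{\sqrt{674513}}{7}} = - \frac{11254}{\sqrt{33797} - \frac{\sqrt{674513}}{7}}$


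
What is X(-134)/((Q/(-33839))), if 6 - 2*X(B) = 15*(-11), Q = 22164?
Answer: -1928823/14776 ≈ -130.54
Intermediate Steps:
X(B) = 171/2 (X(B) = 3 - 15*(-11)/2 = 3 - 1/2*(-165) = 3 + 165/2 = 171/2)
X(-134)/((Q/(-33839))) = 171/(2*((22164/(-33839)))) = 171/(2*((22164*(-1/33839)))) = 171/(2*(-22164/33839)) = (171/2)*(-33839/22164) = -1928823/14776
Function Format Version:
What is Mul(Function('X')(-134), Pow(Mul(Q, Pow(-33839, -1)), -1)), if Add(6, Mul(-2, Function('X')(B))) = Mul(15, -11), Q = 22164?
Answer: Rational(-1928823, 14776) ≈ -130.54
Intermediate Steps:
Function('X')(B) = Rational(171, 2) (Function('X')(B) = Add(3, Mul(Rational(-1, 2), Mul(15, -11))) = Add(3, Mul(Rational(-1, 2), -165)) = Add(3, Rational(165, 2)) = Rational(171, 2))
Mul(Function('X')(-134), Pow(Mul(Q, Pow(-33839, -1)), -1)) = Mul(Rational(171, 2), Pow(Mul(22164, Pow(-33839, -1)), -1)) = Mul(Rational(171, 2), Pow(Mul(22164, Rational(-1, 33839)), -1)) = Mul(Rational(171, 2), Pow(Rational(-22164, 33839), -1)) = Mul(Rational(171, 2), Rational(-33839, 22164)) = Rational(-1928823, 14776)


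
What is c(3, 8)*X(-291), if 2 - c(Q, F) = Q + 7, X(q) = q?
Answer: 2328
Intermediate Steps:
c(Q, F) = -5 - Q (c(Q, F) = 2 - (Q + 7) = 2 - (7 + Q) = 2 + (-7 - Q) = -5 - Q)
c(3, 8)*X(-291) = (-5 - 1*3)*(-291) = (-5 - 3)*(-291) = -8*(-291) = 2328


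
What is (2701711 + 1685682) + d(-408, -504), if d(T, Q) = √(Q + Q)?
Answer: 4387393 + 12*I*√7 ≈ 4.3874e+6 + 31.749*I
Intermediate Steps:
d(T, Q) = √2*√Q (d(T, Q) = √(2*Q) = √2*√Q)
(2701711 + 1685682) + d(-408, -504) = (2701711 + 1685682) + √2*√(-504) = 4387393 + √2*(6*I*√14) = 4387393 + 12*I*√7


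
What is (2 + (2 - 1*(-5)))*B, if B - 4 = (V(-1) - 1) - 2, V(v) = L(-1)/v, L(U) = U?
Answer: 18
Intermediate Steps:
V(v) = -1/v
B = 2 (B = 4 + ((-1/(-1) - 1) - 2) = 4 + ((-1*(-1) - 1) - 2) = 4 + ((1 - 1) - 2) = 4 + (0 - 2) = 4 - 2 = 2)
(2 + (2 - 1*(-5)))*B = (2 + (2 - 1*(-5)))*2 = (2 + (2 + 5))*2 = (2 + 7)*2 = 9*2 = 18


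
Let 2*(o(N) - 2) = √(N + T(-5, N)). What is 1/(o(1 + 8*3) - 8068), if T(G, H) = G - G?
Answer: -2/16127 ≈ -0.00012402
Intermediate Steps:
T(G, H) = 0
o(N) = 2 + √N/2 (o(N) = 2 + √(N + 0)/2 = 2 + √N/2)
1/(o(1 + 8*3) - 8068) = 1/((2 + √(1 + 8*3)/2) - 8068) = 1/((2 + √(1 + 24)/2) - 8068) = 1/((2 + √25/2) - 8068) = 1/((2 + (½)*5) - 8068) = 1/((2 + 5/2) - 8068) = 1/(9/2 - 8068) = 1/(-16127/2) = -2/16127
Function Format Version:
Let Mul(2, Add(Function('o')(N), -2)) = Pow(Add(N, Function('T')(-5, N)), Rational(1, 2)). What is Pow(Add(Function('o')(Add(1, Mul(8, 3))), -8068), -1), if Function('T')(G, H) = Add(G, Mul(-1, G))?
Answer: Rational(-2, 16127) ≈ -0.00012402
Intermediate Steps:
Function('T')(G, H) = 0
Function('o')(N) = Add(2, Mul(Rational(1, 2), Pow(N, Rational(1, 2)))) (Function('o')(N) = Add(2, Mul(Rational(1, 2), Pow(Add(N, 0), Rational(1, 2)))) = Add(2, Mul(Rational(1, 2), Pow(N, Rational(1, 2)))))
Pow(Add(Function('o')(Add(1, Mul(8, 3))), -8068), -1) = Pow(Add(Add(2, Mul(Rational(1, 2), Pow(Add(1, Mul(8, 3)), Rational(1, 2)))), -8068), -1) = Pow(Add(Add(2, Mul(Rational(1, 2), Pow(Add(1, 24), Rational(1, 2)))), -8068), -1) = Pow(Add(Add(2, Mul(Rational(1, 2), Pow(25, Rational(1, 2)))), -8068), -1) = Pow(Add(Add(2, Mul(Rational(1, 2), 5)), -8068), -1) = Pow(Add(Add(2, Rational(5, 2)), -8068), -1) = Pow(Add(Rational(9, 2), -8068), -1) = Pow(Rational(-16127, 2), -1) = Rational(-2, 16127)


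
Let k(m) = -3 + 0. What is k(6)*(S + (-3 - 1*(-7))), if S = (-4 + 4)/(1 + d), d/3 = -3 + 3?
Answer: -12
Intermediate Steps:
d = 0 (d = 3*(-3 + 3) = 3*0 = 0)
k(m) = -3
S = 0 (S = (-4 + 4)/(1 + 0) = 0/1 = 0*1 = 0)
k(6)*(S + (-3 - 1*(-7))) = -3*(0 + (-3 - 1*(-7))) = -3*(0 + (-3 + 7)) = -3*(0 + 4) = -3*4 = -12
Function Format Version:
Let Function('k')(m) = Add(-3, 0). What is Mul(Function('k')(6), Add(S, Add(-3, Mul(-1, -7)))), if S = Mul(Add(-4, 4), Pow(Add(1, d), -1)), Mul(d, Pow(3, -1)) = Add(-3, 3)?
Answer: -12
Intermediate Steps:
d = 0 (d = Mul(3, Add(-3, 3)) = Mul(3, 0) = 0)
Function('k')(m) = -3
S = 0 (S = Mul(Add(-4, 4), Pow(Add(1, 0), -1)) = Mul(0, Pow(1, -1)) = Mul(0, 1) = 0)
Mul(Function('k')(6), Add(S, Add(-3, Mul(-1, -7)))) = Mul(-3, Add(0, Add(-3, Mul(-1, -7)))) = Mul(-3, Add(0, Add(-3, 7))) = Mul(-3, Add(0, 4)) = Mul(-3, 4) = -12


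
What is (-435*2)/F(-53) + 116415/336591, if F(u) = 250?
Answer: -2930338/934975 ≈ -3.1341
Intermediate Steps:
(-435*2)/F(-53) + 116415/336591 = -435*2/250 + 116415/336591 = -870*1/250 + 116415*(1/336591) = -87/25 + 12935/37399 = -2930338/934975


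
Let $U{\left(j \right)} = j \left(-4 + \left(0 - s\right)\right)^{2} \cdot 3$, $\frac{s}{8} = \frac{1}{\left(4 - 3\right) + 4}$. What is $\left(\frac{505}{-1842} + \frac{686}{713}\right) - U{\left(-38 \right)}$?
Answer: $\frac{117404200771}{32833650} \approx 3575.7$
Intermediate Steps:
$s = \frac{8}{5}$ ($s = \frac{8}{\left(4 - 3\right) + 4} = \frac{8}{1 + 4} = \frac{8}{5} \approx 1.6$)
$U{\left(j \right)} = \frac{2352 j}{25}$ ($U{\left(j \right)} = j \left(-4 + \left(0 - \frac{8}{5}\right)\right)^{2} \cdot 3 = j \left(-4 - \frac{8}{5}\right)^{2} \cdot 3 = j \left(- \frac{28}{5}\right)^{2} \cdot 3 = j \frac{784}{25} \cdot 3 = \frac{784 j}{25} \cdot 3 = \frac{2352 j}{25}$)
$\left(\frac{505}{-1842} + \frac{686}{713}\right) - U{\left(-38 \right)} = \left(\frac{505}{-1842} + \frac{686}{713}\right) - \frac{2352}{25} \left(-38\right) = \left(505 \left(- \frac{1}{1842}\right) + 686 \cdot \frac{1}{713}\right) - - \frac{89376}{25} = \left(- \frac{505}{1842} + \frac{686}{713}\right) + \frac{89376}{25} = \frac{903547}{1313346} + \frac{89376}{25} = \frac{117404200771}{32833650}$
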